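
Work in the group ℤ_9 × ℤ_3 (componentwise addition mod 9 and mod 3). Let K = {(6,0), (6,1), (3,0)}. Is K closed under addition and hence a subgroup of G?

No

The identity (0,0) ∉ K, so K is not a subgroup.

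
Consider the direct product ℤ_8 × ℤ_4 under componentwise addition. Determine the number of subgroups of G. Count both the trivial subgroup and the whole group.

22

|G| = 32, so by Lagrange every subgroup order divides 32. Divisors: 1, 2, 4, 8, 16, 32.
Subgroups by order — order 1: 1; order 2: 3; order 4: 7; order 8: 7; order 16: 3; order 32: 1.
Total: 1 + 3 + 7 + 7 + 3 + 1 = 22.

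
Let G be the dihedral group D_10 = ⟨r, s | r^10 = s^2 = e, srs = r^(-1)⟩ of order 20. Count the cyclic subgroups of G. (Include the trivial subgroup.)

14

Group the elements of G by the cyclic subgroup they generate; each cyclic subgroup of order d accounts for φ(d) elements.
Cyclic subgroups by order — order 1: 1; order 2: 11; order 5: 1; order 10: 1.
Total: 14.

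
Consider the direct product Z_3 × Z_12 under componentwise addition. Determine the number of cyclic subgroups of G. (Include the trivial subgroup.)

A cyclic subgroup of order d is generated by each of its φ(d) elements of order d, so the cyclic subgroups of order d number (#elements of order d)/φ(d).
Cyclic subgroups by order — order 1: 1; order 2: 1; order 3: 4; order 4: 1; order 6: 4; order 12: 4.
Total: 15.

15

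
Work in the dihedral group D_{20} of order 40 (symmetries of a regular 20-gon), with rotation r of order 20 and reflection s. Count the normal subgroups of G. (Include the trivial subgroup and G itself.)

G has 48 subgroups. Checking conjugation-invariance by order — order 1: 1/1 normal; order 2: 1/21 normal; order 4: 1/11 normal; order 5: 1/1 normal; order 8: 0/5 normal; order 10: 1/5 normal; order 20: 3/3 normal; order 40: 1/1 normal.
Total normal subgroups: 9.

9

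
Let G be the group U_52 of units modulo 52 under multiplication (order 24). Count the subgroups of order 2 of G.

|G| = 24 and 2 | 24, so subgroups of order 2 are possible by Lagrange.
The subgroups of order 2 are: {1, 25}; {1, 27}; {1, 51}.
So G has 3 subgroups of order 2.

3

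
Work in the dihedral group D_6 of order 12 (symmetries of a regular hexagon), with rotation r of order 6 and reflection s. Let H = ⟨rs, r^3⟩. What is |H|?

4

|⟨rs⟩| = 2 and |⟨r^3⟩| = 2, so |H| is a multiple of lcm(2, 2) = 2 and divides |G| = 12.
Closing under the operation: H = {e, r^3, rs, r^4s}, so |H| = 4.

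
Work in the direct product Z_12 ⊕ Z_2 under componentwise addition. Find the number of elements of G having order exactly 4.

An element (a,b) has order lcm(ord(a), ord(b)); count pairs with lcm equal to 4.
Enumerating gives 4 such elements.

4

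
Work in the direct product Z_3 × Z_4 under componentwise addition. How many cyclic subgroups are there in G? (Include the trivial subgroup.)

Each element a generates a cyclic subgroup ⟨a⟩; distinct elements may generate the same one (a cyclic group of order d has φ(d) generators).
Cyclic subgroups by order — order 1: 1; order 2: 1; order 3: 1; order 4: 1; order 6: 1; order 12: 1.
Total: 6.

6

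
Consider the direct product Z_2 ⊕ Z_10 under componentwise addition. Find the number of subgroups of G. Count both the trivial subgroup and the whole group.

|G| = 20, so by Lagrange every subgroup order divides 20. Divisors: 1, 2, 4, 5, 10, 20.
Subgroups by order — order 1: 1; order 2: 3; order 4: 1; order 5: 1; order 10: 3; order 20: 1.
Total: 1 + 3 + 1 + 1 + 3 + 1 = 10.

10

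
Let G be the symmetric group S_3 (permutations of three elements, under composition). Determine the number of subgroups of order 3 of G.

|G| = 6 and 3 | 6, so subgroups of order 3 are possible by Lagrange.
The subgroups of order 3 are: {e, (1 2 3), (1 3 2)}.
So G has 1 subgroup of order 3.

1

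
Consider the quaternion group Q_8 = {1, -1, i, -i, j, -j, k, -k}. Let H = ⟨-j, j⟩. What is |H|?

4

|⟨-j⟩| = 4 and |⟨j⟩| = 4, so |H| is a multiple of lcm(4, 4) = 4 and divides |G| = 8.
Closing under the operation: H = {1, -1, j, -j}, so |H| = 4.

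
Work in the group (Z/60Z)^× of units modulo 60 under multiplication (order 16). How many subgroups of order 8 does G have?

7

|G| = 16 and 8 | 16, so subgroups of order 8 are possible by Lagrange.
The subgroups of order 8 are: {1, 11, 13, 23, 37, 47, 49, 59}; {1, 7, 11, 17, 43, 49, 53, 59}; {1, 11, 19, 29, 31, 41, 49, 59}; {1, 13, 17, 29, 37, 41, 49, 53}; … (7 in all).
So G has 7 subgroups of order 8.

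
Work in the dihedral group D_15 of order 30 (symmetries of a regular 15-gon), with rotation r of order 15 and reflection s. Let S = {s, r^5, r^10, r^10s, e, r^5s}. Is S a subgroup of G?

|S| = 6 divides |G| = 30, consistent with Lagrange.
S contains the identity, every element's inverse is in S, and S is closed under ·: it is a subgroup.

Yes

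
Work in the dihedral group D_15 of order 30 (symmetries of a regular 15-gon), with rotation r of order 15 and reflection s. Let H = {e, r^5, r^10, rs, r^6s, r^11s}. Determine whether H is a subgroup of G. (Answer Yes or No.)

|H| = 6 divides |G| = 30, consistent with Lagrange.
H contains the identity, every element's inverse is in H, and H is closed under ·: it is a subgroup.

Yes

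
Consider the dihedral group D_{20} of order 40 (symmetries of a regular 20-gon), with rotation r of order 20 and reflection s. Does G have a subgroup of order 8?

8 | 40. A subgroup of order 8 is {e, r^5, r^10, r^15, s, r^5s, r^10s, r^15s}.

Yes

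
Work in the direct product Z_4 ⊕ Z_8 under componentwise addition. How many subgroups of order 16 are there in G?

|G| = 32 and 16 | 32, so subgroups of order 16 are possible by Lagrange.
The subgroups of order 16 are: {(0,0), (0,1), (0,2), (0,3), (0,4), (0,5), (0,6), (0,7), (2,0), (2,1), (2,2), (2,3), (2,4), (2,5), (2,6), (2,7)}; {(0,0), (0,2), (0,4), (0,6), (1,0), (1,2), (1,4), (1,6), (2,0), (2,2), (2,4), (2,6), (3,0), (3,2), (3,4), (3,6)}; {(0,0), (0,2), (0,4), (0,6), (1,1), (1,3), (1,5), (1,7), (2,0), (2,2), (2,4), (2,6), (3,1), (3,3), (3,5), (3,7)}.
So G has 3 subgroups of order 16.

3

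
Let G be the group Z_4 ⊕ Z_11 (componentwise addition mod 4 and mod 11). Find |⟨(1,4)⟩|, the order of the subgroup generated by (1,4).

The order of (1,4) in Z_4 × Z_11 is lcm(ord(1) in Z_4, ord(4) in Z_11).
ord(1) = 4 and ord(4) = 11, so |⟨(1,4)⟩| = lcm(4, 11) = 44.

44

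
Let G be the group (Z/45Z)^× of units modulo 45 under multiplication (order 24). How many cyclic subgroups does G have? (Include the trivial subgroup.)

12

Group the elements of G by the cyclic subgroup they generate; each cyclic subgroup of order d accounts for φ(d) elements.
Cyclic subgroups by order — order 1: 1; order 2: 3; order 3: 1; order 4: 2; order 6: 3; order 12: 2.
Total: 12.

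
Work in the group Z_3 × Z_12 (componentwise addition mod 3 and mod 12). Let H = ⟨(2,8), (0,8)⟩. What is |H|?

9

|⟨(2,8)⟩| = 3 and |⟨(0,8)⟩| = 3, so |H| is a multiple of lcm(3, 3) = 3 and divides |G| = 36.
Closing under the operation: H = {(0,0), (0,4), (0,8), (1,0), (1,4), (1,8), (2,0), (2,4), (2,8)}, so |H| = 9.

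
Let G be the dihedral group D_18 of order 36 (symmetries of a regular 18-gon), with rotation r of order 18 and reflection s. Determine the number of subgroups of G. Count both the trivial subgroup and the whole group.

|G| = 36, so by Lagrange every subgroup order divides 36. Divisors: 1, 2, 3, 4, 6, 9, 12, 18, 36.
Subgroups by order — order 1: 1; order 2: 19; order 3: 1; order 4: 9; order 6: 7; order 9: 1; order 12: 3; order 18: 3; order 36: 1.
Total: 1 + 19 + 1 + 9 + 7 + 1 + 3 + 3 + 1 = 45.

45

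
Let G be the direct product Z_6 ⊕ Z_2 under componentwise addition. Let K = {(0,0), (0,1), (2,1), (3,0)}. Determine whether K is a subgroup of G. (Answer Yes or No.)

No

(2,1) ∈ K but its inverse (4,1) ∉ K, so K is not a subgroup.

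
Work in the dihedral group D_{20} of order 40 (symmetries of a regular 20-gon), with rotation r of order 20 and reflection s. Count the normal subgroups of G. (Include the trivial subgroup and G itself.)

9

G has 48 subgroups. Checking conjugation-invariance by order — order 1: 1/1 normal; order 2: 1/21 normal; order 4: 1/11 normal; order 5: 1/1 normal; order 8: 0/5 normal; order 10: 1/5 normal; order 20: 3/3 normal; order 40: 1/1 normal.
Total normal subgroups: 9.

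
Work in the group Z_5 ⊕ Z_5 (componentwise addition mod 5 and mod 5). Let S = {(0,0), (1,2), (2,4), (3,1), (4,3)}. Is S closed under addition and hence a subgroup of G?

Yes

|S| = 5 divides |G| = 25, consistent with Lagrange.
S contains the identity, every element's inverse is in S, and S is closed under +: it is a subgroup.
In fact S = ⟨(4,3)⟩.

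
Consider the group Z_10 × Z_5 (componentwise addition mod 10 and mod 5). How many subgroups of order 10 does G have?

|G| = 50 and 10 | 50, so subgroups of order 10 are possible by Lagrange.
The subgroups of order 10 are: {(0,0), (0,1), (0,2), (0,3), (0,4), (5,0), (5,1), (5,2), (5,3), (5,4)}; {(0,0), (1,0), (2,0), (3,0), (4,0), (5,0), (6,0), (7,0), (8,0), (9,0)}; {(0,0), (1,1), (2,2), (3,3), (4,4), (5,0), (6,1), (7,2), (8,3), (9,4)}; {(0,0), (1,2), (2,4), (3,1), (4,3), (5,0), (6,2), (7,4), (8,1), (9,3)}; … (6 in all).
So G has 6 subgroups of order 10.

6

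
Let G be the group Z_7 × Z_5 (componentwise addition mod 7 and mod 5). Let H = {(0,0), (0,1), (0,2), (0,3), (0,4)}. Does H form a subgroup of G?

|H| = 5 divides |G| = 35, consistent with Lagrange.
H contains the identity, every element's inverse is in H, and H is closed under +: it is a subgroup.
In fact H = ⟨(0,1)⟩.

Yes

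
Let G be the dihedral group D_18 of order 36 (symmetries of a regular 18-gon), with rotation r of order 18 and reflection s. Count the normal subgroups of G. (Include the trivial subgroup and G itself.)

9

G has 45 subgroups. Checking conjugation-invariance by order — order 1: 1/1 normal; order 2: 1/19 normal; order 3: 1/1 normal; order 4: 0/9 normal; order 6: 1/7 normal; order 9: 1/1 normal; order 12: 0/3 normal; order 18: 3/3 normal; order 36: 1/1 normal.
Total normal subgroups: 9.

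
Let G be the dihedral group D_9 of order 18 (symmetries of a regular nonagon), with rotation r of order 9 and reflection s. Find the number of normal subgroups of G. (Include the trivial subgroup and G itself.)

G has 16 subgroups. Checking conjugation-invariance by order — order 1: 1/1 normal; order 2: 0/9 normal; order 3: 1/1 normal; order 6: 0/3 normal; order 9: 1/1 normal; order 18: 1/1 normal.
Total normal subgroups: 4.

4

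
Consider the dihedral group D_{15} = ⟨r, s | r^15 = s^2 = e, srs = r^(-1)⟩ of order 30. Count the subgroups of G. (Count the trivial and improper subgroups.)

28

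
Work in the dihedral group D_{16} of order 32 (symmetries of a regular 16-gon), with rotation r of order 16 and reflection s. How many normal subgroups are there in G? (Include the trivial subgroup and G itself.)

G has 36 subgroups. Checking conjugation-invariance by order — order 1: 1/1 normal; order 2: 1/17 normal; order 4: 1/9 normal; order 8: 1/5 normal; order 16: 3/3 normal; order 32: 1/1 normal.
Total normal subgroups: 8.

8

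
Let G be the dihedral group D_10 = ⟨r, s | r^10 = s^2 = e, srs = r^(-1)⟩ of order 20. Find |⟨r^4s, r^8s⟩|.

|⟨r^4s⟩| = 2 and |⟨r^8s⟩| = 2, so |H| is a multiple of lcm(2, 2) = 2 and divides |G| = 20.
Closing under the operation: H = {e, r^2, r^4, r^6, r^8, s, r^2s, r^4s, r^6s, r^8s}, so |H| = 10.

10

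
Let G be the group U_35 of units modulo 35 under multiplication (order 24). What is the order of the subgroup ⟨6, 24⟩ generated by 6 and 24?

12

|⟨6⟩| = 2 and |⟨24⟩| = 6, so |H| is a multiple of lcm(2, 6) = 6 and divides |G| = 24.
Closing under the operation: H = {1, 4, 6, 9, 11, 16, 19, 24, 26, 29, 31, 34}, so |H| = 12.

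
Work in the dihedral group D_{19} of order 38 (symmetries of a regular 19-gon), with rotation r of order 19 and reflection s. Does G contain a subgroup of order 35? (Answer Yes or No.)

No

35 does not divide |G| = 38, so by Lagrange no subgroup of order 35 exists.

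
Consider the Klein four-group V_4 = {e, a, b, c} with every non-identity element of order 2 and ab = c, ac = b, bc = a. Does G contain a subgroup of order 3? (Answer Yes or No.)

No

3 does not divide |G| = 4, so by Lagrange no subgroup of order 3 exists.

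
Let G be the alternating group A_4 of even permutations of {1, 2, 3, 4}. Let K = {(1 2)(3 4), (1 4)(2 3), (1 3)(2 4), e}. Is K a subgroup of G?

|K| = 4 divides |G| = 12, consistent with Lagrange.
K contains the identity, every element's inverse is in K, and K is closed under ∘: it is a subgroup.

Yes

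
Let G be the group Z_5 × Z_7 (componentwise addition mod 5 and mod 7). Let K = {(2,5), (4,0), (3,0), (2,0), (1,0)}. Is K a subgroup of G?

The identity (0,0) ∉ K, so K is not a subgroup.

No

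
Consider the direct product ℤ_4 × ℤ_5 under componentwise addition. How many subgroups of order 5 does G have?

1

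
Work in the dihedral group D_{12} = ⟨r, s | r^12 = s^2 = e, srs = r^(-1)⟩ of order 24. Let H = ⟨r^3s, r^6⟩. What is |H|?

4

|⟨r^3s⟩| = 2 and |⟨r^6⟩| = 2, so |H| is a multiple of lcm(2, 2) = 2 and divides |G| = 24.
Closing under the operation: H = {e, r^6, r^3s, r^9s}, so |H| = 4.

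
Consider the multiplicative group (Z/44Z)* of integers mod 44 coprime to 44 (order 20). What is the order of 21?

Compute successive powers of 21 mod 44: 21, 1; 21^2 ≡ 1 (mod 44).
So |⟨21⟩| = 2.

2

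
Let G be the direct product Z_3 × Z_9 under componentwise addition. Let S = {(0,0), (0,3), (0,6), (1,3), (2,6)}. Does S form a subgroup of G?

|S| = 5 does not divide |G| = 27, so by Lagrange S is not a subgroup.

No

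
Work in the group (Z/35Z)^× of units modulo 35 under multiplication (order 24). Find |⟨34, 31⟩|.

12

|⟨34⟩| = 2 and |⟨31⟩| = 6, so |H| is a multiple of lcm(2, 6) = 6 and divides |G| = 24.
Closing under the operation: H = {1, 4, 6, 9, 11, 16, 19, 24, 26, 29, 31, 34}, so |H| = 12.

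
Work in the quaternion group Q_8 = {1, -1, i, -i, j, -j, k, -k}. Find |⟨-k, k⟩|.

4

|⟨-k⟩| = 4 and |⟨k⟩| = 4, so |H| is a multiple of lcm(4, 4) = 4 and divides |G| = 8.
Closing under the operation: H = {1, -1, k, -k}, so |H| = 4.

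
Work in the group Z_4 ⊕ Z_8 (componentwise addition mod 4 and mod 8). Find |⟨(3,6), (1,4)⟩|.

|⟨(3,6)⟩| = 4 and |⟨(1,4)⟩| = 4, so |H| is a multiple of lcm(4, 4) = 4 and divides |G| = 32.
Closing under the operation: H = {(0,0), (0,2), (0,4), (0,6), (1,0), (1,2), (1,4), (1,6), (2,0), (2,2), (2,4), (2,6), (3,0), (3,2), (3,4), (3,6)}, so |H| = 16.

16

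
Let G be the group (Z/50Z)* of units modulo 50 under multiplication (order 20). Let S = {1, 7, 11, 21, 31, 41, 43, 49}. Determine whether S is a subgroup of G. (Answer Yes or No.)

No

|S| = 8 does not divide |G| = 20, so by Lagrange S is not a subgroup.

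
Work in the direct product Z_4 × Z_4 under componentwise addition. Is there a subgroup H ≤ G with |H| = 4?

4 | 16. A subgroup of order 4 is {(0,0), (0,1), (0,2), (0,3)}.

Yes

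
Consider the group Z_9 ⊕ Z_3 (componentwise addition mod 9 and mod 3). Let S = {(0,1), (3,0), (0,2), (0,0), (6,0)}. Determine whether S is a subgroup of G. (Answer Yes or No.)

No

|S| = 5 does not divide |G| = 27, so by Lagrange S is not a subgroup.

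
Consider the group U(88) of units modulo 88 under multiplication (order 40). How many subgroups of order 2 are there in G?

7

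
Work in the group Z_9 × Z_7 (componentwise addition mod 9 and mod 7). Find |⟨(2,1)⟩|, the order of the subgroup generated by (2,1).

The order of (2,1) in Z_9 × Z_7 is lcm(ord(2) in Z_9, ord(1) in Z_7).
ord(2) = 9 and ord(1) = 7, so |⟨(2,1)⟩| = lcm(9, 7) = 63.

63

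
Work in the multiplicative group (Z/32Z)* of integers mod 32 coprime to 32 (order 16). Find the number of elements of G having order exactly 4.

The elements of order 4 are: 7, 9, 23, 25.
That's 4.

4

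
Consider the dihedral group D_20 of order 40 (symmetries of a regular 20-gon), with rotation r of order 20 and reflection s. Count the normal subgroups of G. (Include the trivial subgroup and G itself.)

9

G has 48 subgroups. Checking conjugation-invariance by order — order 1: 1/1 normal; order 2: 1/21 normal; order 4: 1/11 normal; order 5: 1/1 normal; order 8: 0/5 normal; order 10: 1/5 normal; order 20: 3/3 normal; order 40: 1/1 normal.
Total normal subgroups: 9.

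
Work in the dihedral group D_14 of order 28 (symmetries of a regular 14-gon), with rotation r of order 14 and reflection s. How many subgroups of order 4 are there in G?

7

|G| = 28 and 4 | 28, so subgroups of order 4 are possible by Lagrange.
The subgroups of order 4 are: {e, r^7, r^3s, r^10s}; {e, r^7, r^4s, r^11s}; {e, r^7, r^5s, r^12s}; {e, r^7, r^6s, r^13s}; … (7 in all).
So G has 7 subgroups of order 4.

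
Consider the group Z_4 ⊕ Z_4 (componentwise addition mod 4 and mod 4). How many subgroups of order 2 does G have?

|G| = 16 and 2 | 16, so subgroups of order 2 are possible by Lagrange.
The subgroups of order 2 are: {(0,0), (0,2)}; {(0,0), (2,0)}; {(0,0), (2,2)}.
So G has 3 subgroups of order 2.

3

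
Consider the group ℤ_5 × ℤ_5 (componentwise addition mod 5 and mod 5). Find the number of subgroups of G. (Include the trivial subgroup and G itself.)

8

|G| = 25, so by Lagrange every subgroup order divides 25. Divisors: 1, 5, 25.
Subgroups by order — order 1: 1; order 5: 6; order 25: 1.
Total: 1 + 6 + 1 = 8.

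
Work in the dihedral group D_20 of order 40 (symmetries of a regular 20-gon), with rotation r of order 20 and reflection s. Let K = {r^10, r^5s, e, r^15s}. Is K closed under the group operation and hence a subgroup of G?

|K| = 4 divides |G| = 40, consistent with Lagrange.
K contains the identity, every element's inverse is in K, and K is closed under ·: it is a subgroup.

Yes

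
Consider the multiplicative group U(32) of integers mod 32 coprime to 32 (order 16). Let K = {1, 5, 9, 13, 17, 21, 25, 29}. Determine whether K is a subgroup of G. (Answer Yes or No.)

Yes

|K| = 8 divides |G| = 16, consistent with Lagrange.
K contains the identity, every element's inverse is in K, and K is closed under ·: it is a subgroup.
In fact K = ⟨5⟩.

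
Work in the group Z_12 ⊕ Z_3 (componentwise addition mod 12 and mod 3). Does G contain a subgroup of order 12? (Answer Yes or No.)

Yes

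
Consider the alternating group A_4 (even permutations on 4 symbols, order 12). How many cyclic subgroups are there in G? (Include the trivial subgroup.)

8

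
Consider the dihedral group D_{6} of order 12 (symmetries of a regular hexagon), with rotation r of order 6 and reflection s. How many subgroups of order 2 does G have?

|G| = 12 and 2 | 12, so subgroups of order 2 are possible by Lagrange.
The subgroups of order 2 are: {e, r^2s}; {e, r^3}; {e, r^3s}; {e, r^4s}; … (7 in all).
So G has 7 subgroups of order 2.

7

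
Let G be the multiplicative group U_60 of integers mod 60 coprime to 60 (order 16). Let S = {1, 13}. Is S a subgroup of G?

13 ∈ S but its inverse 37 ∉ S, so S is not a subgroup.

No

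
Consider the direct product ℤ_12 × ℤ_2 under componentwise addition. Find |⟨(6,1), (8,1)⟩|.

12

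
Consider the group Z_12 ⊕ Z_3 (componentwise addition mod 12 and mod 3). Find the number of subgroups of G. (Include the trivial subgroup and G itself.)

18

|G| = 36, so by Lagrange every subgroup order divides 36. Divisors: 1, 2, 3, 4, 6, 9, 12, 18, 36.
Subgroups by order — order 1: 1; order 2: 1; order 3: 4; order 4: 1; order 6: 4; order 9: 1; order 12: 4; order 18: 1; order 36: 1.
Total: 1 + 1 + 4 + 1 + 4 + 1 + 4 + 1 + 1 = 18.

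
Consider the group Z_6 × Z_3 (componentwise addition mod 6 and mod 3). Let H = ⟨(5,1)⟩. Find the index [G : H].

3

|⟨(5,1)⟩| = 6 and |G| = 18.
By Lagrange, [G : H] = |G|/|H| = 18/6 = 3.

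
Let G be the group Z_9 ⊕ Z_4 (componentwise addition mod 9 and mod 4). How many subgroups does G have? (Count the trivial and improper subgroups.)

|G| = 36, so by Lagrange every subgroup order divides 36. Divisors: 1, 2, 3, 4, 6, 9, 12, 18, 36.
Subgroups by order — order 1: 1; order 2: 1; order 3: 1; order 4: 1; order 6: 1; order 9: 1; order 12: 1; order 18: 1; order 36: 1.
Total: 1 + 1 + 1 + 1 + 1 + 1 + 1 + 1 + 1 = 9.

9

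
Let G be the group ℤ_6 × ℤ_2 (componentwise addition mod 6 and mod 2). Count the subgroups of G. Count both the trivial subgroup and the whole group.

10

|G| = 12, so by Lagrange every subgroup order divides 12. Divisors: 1, 2, 3, 4, 6, 12.
Subgroups by order — order 1: 1; order 2: 3; order 3: 1; order 4: 1; order 6: 3; order 12: 1.
Total: 1 + 3 + 1 + 1 + 3 + 1 = 10.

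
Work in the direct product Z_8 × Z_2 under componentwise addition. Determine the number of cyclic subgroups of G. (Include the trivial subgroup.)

8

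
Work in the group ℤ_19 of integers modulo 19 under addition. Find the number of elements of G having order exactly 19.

18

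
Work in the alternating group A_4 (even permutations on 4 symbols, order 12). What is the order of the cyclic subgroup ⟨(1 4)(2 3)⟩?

2

Computing powers of (1 4)(2 3): the smallest k with ((1 4)(2 3))^k = e is k = 2.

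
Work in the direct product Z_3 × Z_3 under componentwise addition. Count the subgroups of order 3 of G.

4

|G| = 9 and 3 | 9, so subgroups of order 3 are possible by Lagrange.
The subgroups of order 3 are: {(0,0), (0,1), (0,2)}; {(0,0), (1,0), (2,0)}; {(0,0), (1,1), (2,2)}; {(0,0), (1,2), (2,1)}.
So G has 4 subgroups of order 3.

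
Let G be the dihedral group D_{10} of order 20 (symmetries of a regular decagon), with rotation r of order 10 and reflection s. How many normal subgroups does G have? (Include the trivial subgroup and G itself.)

7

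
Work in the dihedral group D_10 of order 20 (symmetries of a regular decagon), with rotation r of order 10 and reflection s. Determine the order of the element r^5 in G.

2

Computing powers of r^5: the smallest k with (r^5)^k = e is k = 2.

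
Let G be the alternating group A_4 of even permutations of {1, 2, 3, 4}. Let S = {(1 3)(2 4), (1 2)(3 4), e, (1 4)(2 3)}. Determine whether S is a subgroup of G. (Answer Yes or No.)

Yes

|S| = 4 divides |G| = 12, consistent with Lagrange.
S contains the identity, every element's inverse is in S, and S is closed under ∘: it is a subgroup.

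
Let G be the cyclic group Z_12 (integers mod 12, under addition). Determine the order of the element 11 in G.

In Z_12, the order of an element a is n/gcd(a, n).
gcd(11, 12) = 1, so |⟨11⟩| = 12/1 = 12.

12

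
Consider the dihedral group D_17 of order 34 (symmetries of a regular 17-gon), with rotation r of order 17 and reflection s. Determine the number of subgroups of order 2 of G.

17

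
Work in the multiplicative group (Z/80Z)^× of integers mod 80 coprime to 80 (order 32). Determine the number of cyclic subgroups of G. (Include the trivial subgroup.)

20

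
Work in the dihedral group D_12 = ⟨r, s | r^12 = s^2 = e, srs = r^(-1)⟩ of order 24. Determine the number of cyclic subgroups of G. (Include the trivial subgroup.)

A cyclic subgroup of order d is generated by each of its φ(d) elements of order d, so the cyclic subgroups of order d number (#elements of order d)/φ(d).
Cyclic subgroups by order — order 1: 1; order 2: 13; order 3: 1; order 4: 1; order 6: 1; order 12: 1.
Total: 18.

18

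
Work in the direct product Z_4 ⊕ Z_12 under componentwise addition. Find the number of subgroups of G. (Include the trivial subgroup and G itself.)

|G| = 48, so by Lagrange every subgroup order divides 48. Divisors: 1, 2, 3, 4, 6, 8, 12, 16, 24, 48.
Subgroups by order — order 1: 1; order 2: 3; order 3: 1; order 4: 7; order 6: 3; order 8: 3; order 12: 7; order 16: 1; order 24: 3; order 48: 1.
Total: 1 + 3 + 1 + 7 + 3 + 3 + 7 + 1 + 3 + 1 = 30.

30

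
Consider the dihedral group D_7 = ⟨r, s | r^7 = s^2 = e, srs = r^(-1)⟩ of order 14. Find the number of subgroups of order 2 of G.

7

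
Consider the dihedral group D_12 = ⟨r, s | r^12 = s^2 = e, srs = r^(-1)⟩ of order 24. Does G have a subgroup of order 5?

No

5 does not divide |G| = 24, so by Lagrange no subgroup of order 5 exists.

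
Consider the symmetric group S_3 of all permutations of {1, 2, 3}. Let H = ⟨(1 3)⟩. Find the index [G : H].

|⟨(1 3)⟩| = 2 and |G| = 6.
By Lagrange, [G : H] = |G|/|H| = 6/2 = 3.

3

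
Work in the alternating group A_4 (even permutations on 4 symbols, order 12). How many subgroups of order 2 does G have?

3

|G| = 12 and 2 | 12, so subgroups of order 2 are possible by Lagrange.
The subgroups of order 2 are: {e, (1 2)(3 4)}; {e, (1 3)(2 4)}; {e, (1 4)(2 3)}.
So G has 3 subgroups of order 2.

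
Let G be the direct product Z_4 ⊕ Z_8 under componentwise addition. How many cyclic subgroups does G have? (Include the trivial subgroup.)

Group the elements of G by the cyclic subgroup they generate; each cyclic subgroup of order d accounts for φ(d) elements.
Cyclic subgroups by order — order 1: 1; order 2: 3; order 4: 6; order 8: 4.
Total: 14.

14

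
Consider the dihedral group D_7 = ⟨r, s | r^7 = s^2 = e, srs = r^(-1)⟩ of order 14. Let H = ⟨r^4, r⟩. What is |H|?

|⟨r^4⟩| = 7 and |⟨r⟩| = 7, so |H| is a multiple of lcm(7, 7) = 7 and divides |G| = 14.
Closing under the operation: H = {e, r, r^2, r^3, r^4, r^5, r^6}, so |H| = 7.

7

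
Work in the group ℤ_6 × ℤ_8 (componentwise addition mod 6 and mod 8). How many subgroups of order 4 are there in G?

|G| = 48 and 4 | 48, so subgroups of order 4 are possible by Lagrange.
The subgroups of order 4 are: {(0,0), (0,2), (0,4), (0,6)}; {(0,0), (0,4), (3,0), (3,4)}; {(0,0), (0,4), (3,2), (3,6)}.
So G has 3 subgroups of order 4.

3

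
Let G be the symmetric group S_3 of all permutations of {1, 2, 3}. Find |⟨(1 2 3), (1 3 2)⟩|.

3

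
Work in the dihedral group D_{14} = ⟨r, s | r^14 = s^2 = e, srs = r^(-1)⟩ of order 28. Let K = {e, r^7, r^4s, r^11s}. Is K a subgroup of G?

|K| = 4 divides |G| = 28, consistent with Lagrange.
K contains the identity, every element's inverse is in K, and K is closed under ·: it is a subgroup.

Yes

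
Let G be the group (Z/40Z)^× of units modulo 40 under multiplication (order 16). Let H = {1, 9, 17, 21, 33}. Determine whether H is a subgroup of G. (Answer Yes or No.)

|H| = 5 does not divide |G| = 16, so by Lagrange H is not a subgroup.

No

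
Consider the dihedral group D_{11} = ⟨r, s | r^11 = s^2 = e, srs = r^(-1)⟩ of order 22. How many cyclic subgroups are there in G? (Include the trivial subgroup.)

Each element a generates a cyclic subgroup ⟨a⟩; distinct elements may generate the same one (a cyclic group of order d has φ(d) generators).
Cyclic subgroups by order — order 1: 1; order 2: 11; order 11: 1.
Total: 13.

13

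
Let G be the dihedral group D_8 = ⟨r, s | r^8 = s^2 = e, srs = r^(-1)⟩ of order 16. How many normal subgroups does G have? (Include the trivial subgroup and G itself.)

7

G has 19 subgroups. Checking conjugation-invariance by order — order 1: 1/1 normal; order 2: 1/9 normal; order 4: 1/5 normal; order 8: 3/3 normal; order 16: 1/1 normal.
Total normal subgroups: 7.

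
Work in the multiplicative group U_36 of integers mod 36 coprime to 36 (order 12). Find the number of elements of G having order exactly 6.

6

The elements of order 6 are: 5, 7, 11, 23, 29, 31.
That's 6.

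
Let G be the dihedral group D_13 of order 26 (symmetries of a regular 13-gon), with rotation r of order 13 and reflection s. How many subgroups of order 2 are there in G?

13

|G| = 26 and 2 | 26, so subgroups of order 2 are possible by Lagrange.
The subgroups of order 2 are: {e, r^10s}; {e, r^11s}; {e, r^12s}; {e, r^2s}; … (13 in all).
So G has 13 subgroups of order 2.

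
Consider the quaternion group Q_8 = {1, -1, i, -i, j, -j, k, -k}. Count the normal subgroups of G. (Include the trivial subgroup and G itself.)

6

G has 6 subgroups. Checking conjugation-invariance by order — order 1: 1/1 normal; order 2: 1/1 normal; order 4: 3/3 normal; order 8: 1/1 normal.
Total normal subgroups: 6.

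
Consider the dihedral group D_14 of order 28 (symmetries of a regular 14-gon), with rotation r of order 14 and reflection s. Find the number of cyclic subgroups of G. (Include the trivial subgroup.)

18

Group the elements of G by the cyclic subgroup they generate; each cyclic subgroup of order d accounts for φ(d) elements.
Cyclic subgroups by order — order 1: 1; order 2: 15; order 7: 1; order 14: 1.
Total: 18.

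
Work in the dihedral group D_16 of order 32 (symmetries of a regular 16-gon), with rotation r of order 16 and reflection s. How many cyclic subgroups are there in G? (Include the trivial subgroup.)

A cyclic subgroup of order d is generated by each of its φ(d) elements of order d, so the cyclic subgroups of order d number (#elements of order d)/φ(d).
Cyclic subgroups by order — order 1: 1; order 2: 17; order 4: 1; order 8: 1; order 16: 1.
Total: 21.

21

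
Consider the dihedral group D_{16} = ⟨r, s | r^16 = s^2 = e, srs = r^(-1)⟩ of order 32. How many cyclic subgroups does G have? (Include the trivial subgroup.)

21

Each element a generates a cyclic subgroup ⟨a⟩; distinct elements may generate the same one (a cyclic group of order d has φ(d) generators).
Cyclic subgroups by order — order 1: 1; order 2: 17; order 4: 1; order 8: 1; order 16: 1.
Total: 21.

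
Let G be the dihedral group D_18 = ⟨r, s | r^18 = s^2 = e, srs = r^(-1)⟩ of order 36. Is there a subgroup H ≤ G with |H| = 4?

4 | 36. A subgroup of order 4 is {e, r^9, rs, r^10s}.

Yes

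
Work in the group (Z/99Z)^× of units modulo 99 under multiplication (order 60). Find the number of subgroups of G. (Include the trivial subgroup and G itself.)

|G| = 60, so by Lagrange every subgroup order divides 60. Divisors: 1, 2, 3, 4, 5, 6, 10, 12, 15, 20, 30, 60.
Subgroups by order — order 1: 1; order 2: 3; order 3: 1; order 4: 1; order 5: 1; order 6: 3; order 10: 3; order 12: 1; order 15: 1; order 20: 1; order 30: 3; order 60: 1.
Total: 1 + 3 + 1 + 1 + 1 + 3 + 3 + 1 + 1 + 1 + 3 + 1 = 20.

20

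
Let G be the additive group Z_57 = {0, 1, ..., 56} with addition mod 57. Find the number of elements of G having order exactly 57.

36

In a cyclic group of order 57, the number of elements of order d (for d | 57) is φ(d).
φ(57) = 36.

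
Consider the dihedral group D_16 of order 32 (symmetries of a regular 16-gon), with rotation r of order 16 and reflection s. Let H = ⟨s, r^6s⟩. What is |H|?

16

|⟨s⟩| = 2 and |⟨r^6s⟩| = 2, so |H| is a multiple of lcm(2, 2) = 2 and divides |G| = 32.
Closing under the operation: H = {e, r^2, r^4, r^6, r^8, r^10, r^12, r^14, s, r^2s, r^4s, r^6s, r^8s, r^10s, r^12s, r^14s}, so |H| = 16.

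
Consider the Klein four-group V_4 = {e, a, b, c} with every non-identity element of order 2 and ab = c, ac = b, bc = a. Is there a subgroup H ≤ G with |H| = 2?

Yes

2 | 4. A subgroup of order 2 is {e, a}.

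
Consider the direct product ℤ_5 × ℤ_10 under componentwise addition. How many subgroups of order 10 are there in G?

|G| = 50 and 10 | 50, so subgroups of order 10 are possible by Lagrange.
The subgroups of order 10 are: {(0,0), (0,1), (0,2), (0,3), (0,4), (0,5), (0,6), (0,7), (0,8), (0,9)}; {(0,0), (0,5), (1,0), (1,5), (2,0), (2,5), (3,0), (3,5), (4,0), (4,5)}; {(0,0), (0,5), (1,1), (1,6), (2,2), (2,7), (3,3), (3,8), (4,4), (4,9)}; {(0,0), (0,5), (1,2), (1,7), (2,4), (2,9), (3,1), (3,6), (4,3), (4,8)}; … (6 in all).
So G has 6 subgroups of order 10.

6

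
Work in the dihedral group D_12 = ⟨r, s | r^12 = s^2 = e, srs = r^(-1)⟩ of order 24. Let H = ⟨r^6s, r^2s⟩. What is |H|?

6

|⟨r^6s⟩| = 2 and |⟨r^2s⟩| = 2, so |H| is a multiple of lcm(2, 2) = 2 and divides |G| = 24.
Closing under the operation: H = {e, r^4, r^8, r^2s, r^6s, r^10s}, so |H| = 6.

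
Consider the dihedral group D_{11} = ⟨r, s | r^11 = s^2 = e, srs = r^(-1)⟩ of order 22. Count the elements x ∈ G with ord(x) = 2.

11

Enumerating element orders in G gives 11 elements of order 2.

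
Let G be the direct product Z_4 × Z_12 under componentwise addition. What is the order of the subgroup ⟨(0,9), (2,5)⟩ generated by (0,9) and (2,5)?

24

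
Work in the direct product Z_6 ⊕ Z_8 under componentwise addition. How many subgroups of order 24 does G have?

|G| = 48 and 24 | 48, so subgroups of order 24 are possible by Lagrange.
The subgroups of order 24 are: {(0,0), (0,1), (0,2), (0,3), (0,4), (0,5), (0,6), (0,7), (2,0), (2,1), (2,2), (2,3), (2,4), (2,5), (2,6), (2,7), (4,0), (4,1), (4,2), (4,3), (4,4), (4,5), (4,6), (4,7)}; {(0,0), (0,2), (0,4), (0,6), (1,0), (1,2), (1,4), (1,6), (2,0), (2,2), (2,4), (2,6), (3,0), (3,2), (3,4), (3,6), (4,0), (4,2), (4,4), (4,6), (5,0), (5,2), (5,4), (5,6)}; {(0,0), (0,2), (0,4), (0,6), (1,1), (1,3), (1,5), (1,7), (2,0), (2,2), (2,4), (2,6), (3,1), (3,3), (3,5), (3,7), (4,0), (4,2), (4,4), (4,6), (5,1), (5,3), (5,5), (5,7)}.
So G has 3 subgroups of order 24.

3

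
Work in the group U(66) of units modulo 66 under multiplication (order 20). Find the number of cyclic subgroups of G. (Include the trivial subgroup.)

8

Each element a generates a cyclic subgroup ⟨a⟩; distinct elements may generate the same one (a cyclic group of order d has φ(d) generators).
Cyclic subgroups by order — order 1: 1; order 2: 3; order 5: 1; order 10: 3.
Total: 8.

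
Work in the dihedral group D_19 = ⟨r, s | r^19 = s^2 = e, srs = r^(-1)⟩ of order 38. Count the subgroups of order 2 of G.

|G| = 38 and 2 | 38, so subgroups of order 2 are possible by Lagrange.
The subgroups of order 2 are: {e, r^10s}; {e, r^11s}; {e, r^12s}; {e, r^13s}; … (19 in all).
So G has 19 subgroups of order 2.

19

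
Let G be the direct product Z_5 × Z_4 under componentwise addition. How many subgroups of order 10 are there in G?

|G| = 20 and 10 | 20, so subgroups of order 10 are possible by Lagrange.
The subgroups of order 10 are: {(0,0), (0,2), (1,0), (1,2), (2,0), (2,2), (3,0), (3,2), (4,0), (4,2)}.
So G has 1 subgroup of order 10.

1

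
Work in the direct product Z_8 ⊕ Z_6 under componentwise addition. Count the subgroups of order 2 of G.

|G| = 48 and 2 | 48, so subgroups of order 2 are possible by Lagrange.
The subgroups of order 2 are: {(0,0), (0,3)}; {(0,0), (4,0)}; {(0,0), (4,3)}.
So G has 3 subgroups of order 2.

3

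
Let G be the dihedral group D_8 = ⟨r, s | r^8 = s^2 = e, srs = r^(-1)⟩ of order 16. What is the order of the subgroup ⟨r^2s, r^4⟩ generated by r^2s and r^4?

|⟨r^2s⟩| = 2 and |⟨r^4⟩| = 2, so |H| is a multiple of lcm(2, 2) = 2 and divides |G| = 16.
Closing under the operation: H = {e, r^4, r^2s, r^6s}, so |H| = 4.

4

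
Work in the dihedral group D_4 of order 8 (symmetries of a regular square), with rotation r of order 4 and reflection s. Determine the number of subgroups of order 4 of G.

|G| = 8 and 4 | 8, so subgroups of order 4 are possible by Lagrange.
The subgroups of order 4 are: {e, r, r^2, r^3}; {e, r^2, s, r^2s}; {e, r^2, rs, r^3s}.
So G has 3 subgroups of order 4.

3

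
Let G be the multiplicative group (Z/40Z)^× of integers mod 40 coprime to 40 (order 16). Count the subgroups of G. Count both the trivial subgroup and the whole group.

27

|G| = 16, so by Lagrange every subgroup order divides 16. Divisors: 1, 2, 4, 8, 16.
Subgroups by order — order 1: 1; order 2: 7; order 4: 11; order 8: 7; order 16: 1.
Total: 1 + 7 + 11 + 7 + 1 = 27.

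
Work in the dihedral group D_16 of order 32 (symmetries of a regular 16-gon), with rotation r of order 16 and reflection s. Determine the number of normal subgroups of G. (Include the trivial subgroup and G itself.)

8

G has 36 subgroups. Checking conjugation-invariance by order — order 1: 1/1 normal; order 2: 1/17 normal; order 4: 1/9 normal; order 8: 1/5 normal; order 16: 3/3 normal; order 32: 1/1 normal.
Total normal subgroups: 8.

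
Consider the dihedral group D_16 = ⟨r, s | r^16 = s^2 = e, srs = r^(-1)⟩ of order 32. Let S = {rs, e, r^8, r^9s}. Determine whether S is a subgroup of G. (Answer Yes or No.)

Yes

|S| = 4 divides |G| = 32, consistent with Lagrange.
S contains the identity, every element's inverse is in S, and S is closed under ·: it is a subgroup.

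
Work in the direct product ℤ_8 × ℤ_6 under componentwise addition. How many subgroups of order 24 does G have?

|G| = 48 and 24 | 48, so subgroups of order 24 are possible by Lagrange.
The subgroups of order 24 are: {(0,0), (0,1), (0,2), (0,3), (0,4), (0,5), (2,0), (2,1), (2,2), (2,3), (2,4), (2,5), (4,0), (4,1), (4,2), (4,3), (4,4), (4,5), (6,0), (6,1), (6,2), (6,3), (6,4), (6,5)}; {(0,0), (0,2), (0,4), (1,0), (1,2), (1,4), (2,0), (2,2), (2,4), (3,0), (3,2), (3,4), (4,0), (4,2), (4,4), (5,0), (5,2), (5,4), (6,0), (6,2), (6,4), (7,0), (7,2), (7,4)}; {(0,0), (0,2), (0,4), (1,1), (1,3), (1,5), (2,0), (2,2), (2,4), (3,1), (3,3), (3,5), (4,0), (4,2), (4,4), (5,1), (5,3), (5,5), (6,0), (6,2), (6,4), (7,1), (7,3), (7,5)}.
So G has 3 subgroups of order 24.

3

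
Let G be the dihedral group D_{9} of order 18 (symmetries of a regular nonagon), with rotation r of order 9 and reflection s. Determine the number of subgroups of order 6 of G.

3

|G| = 18 and 6 | 18, so subgroups of order 6 are possible by Lagrange.
The subgroups of order 6 are: {e, r^3, r^6, r^2s, r^5s, r^8s}; {e, r^3, r^6, s, r^3s, r^6s}; {e, r^3, r^6, rs, r^4s, r^7s}.
So G has 3 subgroups of order 6.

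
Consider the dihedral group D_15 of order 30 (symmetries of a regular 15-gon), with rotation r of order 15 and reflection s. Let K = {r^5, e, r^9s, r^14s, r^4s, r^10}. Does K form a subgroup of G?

|K| = 6 divides |G| = 30, consistent with Lagrange.
K contains the identity, every element's inverse is in K, and K is closed under ·: it is a subgroup.

Yes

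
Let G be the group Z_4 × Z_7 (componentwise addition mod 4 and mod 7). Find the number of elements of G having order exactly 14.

An element (a,b) has order lcm(ord(a), ord(b)); count pairs with lcm equal to 14.
Enumerating gives 6 such elements.

6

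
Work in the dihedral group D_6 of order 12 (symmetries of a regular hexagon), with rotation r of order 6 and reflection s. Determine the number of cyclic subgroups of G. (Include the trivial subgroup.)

10

Each element a generates a cyclic subgroup ⟨a⟩; distinct elements may generate the same one (a cyclic group of order d has φ(d) generators).
Cyclic subgroups by order — order 1: 1; order 2: 7; order 3: 1; order 6: 1.
Total: 10.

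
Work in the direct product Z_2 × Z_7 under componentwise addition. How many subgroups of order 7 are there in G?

|G| = 14 and 7 | 14, so subgroups of order 7 are possible by Lagrange.
The subgroups of order 7 are: {(0,0), (0,1), (0,2), (0,3), (0,4), (0,5), (0,6)}.
So G has 1 subgroup of order 7.

1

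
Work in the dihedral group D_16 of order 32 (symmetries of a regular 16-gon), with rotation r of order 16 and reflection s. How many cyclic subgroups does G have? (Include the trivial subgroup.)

Group the elements of G by the cyclic subgroup they generate; each cyclic subgroup of order d accounts for φ(d) elements.
Cyclic subgroups by order — order 1: 1; order 2: 17; order 4: 1; order 8: 1; order 16: 1.
Total: 21.

21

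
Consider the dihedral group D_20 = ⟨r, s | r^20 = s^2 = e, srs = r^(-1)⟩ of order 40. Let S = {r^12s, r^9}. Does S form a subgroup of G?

No

The identity e ∉ S, so S is not a subgroup.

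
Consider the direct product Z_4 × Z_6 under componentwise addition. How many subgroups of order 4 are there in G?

3

|G| = 24 and 4 | 24, so subgroups of order 4 are possible by Lagrange.
The subgroups of order 4 are: {(0,0), (0,3), (2,0), (2,3)}; {(0,0), (1,0), (2,0), (3,0)}; {(0,0), (1,3), (2,0), (3,3)}.
So G has 3 subgroups of order 4.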